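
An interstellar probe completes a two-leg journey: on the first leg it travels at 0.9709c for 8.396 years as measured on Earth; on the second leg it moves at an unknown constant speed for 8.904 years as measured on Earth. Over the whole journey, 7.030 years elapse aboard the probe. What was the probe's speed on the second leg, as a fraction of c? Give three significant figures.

β = 0.826

Leg 1: γ = 1/√(1 − 0.9709²) = 1/√0.05735 = 4.176; τ_1 = 8.396/4.176 = 2.011 years.
Leg 2: speed unknown; τ_2 = 8.904/γ_2.
Total proper time: 2.011 + τ_2 = 7.030, so τ_2 = 7.030 − 2.011 = 5.019 years.
γ_2 = 8.904/5.019 = 1.774; β = √(1 − 1/γ²) = √0.6822.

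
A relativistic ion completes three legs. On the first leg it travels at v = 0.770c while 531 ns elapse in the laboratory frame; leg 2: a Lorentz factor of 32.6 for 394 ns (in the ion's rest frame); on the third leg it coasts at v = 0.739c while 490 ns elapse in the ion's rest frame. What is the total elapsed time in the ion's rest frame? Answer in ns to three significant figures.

Leg 1: γ = 1/√(1 − 0.770²) = 1/√0.4071 = 1.567; τ_1 = 531/1.567 = 338.8 ns.
Leg 2: 394 ns is already measured in the ion's rest frame.
Leg 3: 490 ns is already measured in the ion's rest frame.
Total: 338.8 + 394.0 + 490.0 ns.

τ = 1220 ns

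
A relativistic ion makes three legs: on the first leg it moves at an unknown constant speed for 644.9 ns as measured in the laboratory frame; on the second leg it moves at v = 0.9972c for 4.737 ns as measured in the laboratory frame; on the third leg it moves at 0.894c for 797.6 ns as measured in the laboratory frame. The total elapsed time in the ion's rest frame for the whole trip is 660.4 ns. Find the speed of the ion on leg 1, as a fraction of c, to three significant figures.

Leg 1: speed unknown; τ_1 = 644.9/γ_1.
Leg 2: γ = 1/√(1 − 0.9972²) = 1/√0.005592 = 13.37; τ_2 = 4.737/13.37 = 0.3542 ns.
Leg 3: γ = 1/√(1 − 0.894²) = 1/√0.2008 = 2.232; τ_3 = 797.6/2.232 = 357.4 ns.
Total proper time: τ_1 + 0.3542 + 357.4 = 660.4, so τ_1 = 660.4 − 357.7 = 302.7 ns.
γ_1 = 644.9/302.7 = 2.131; β = √(1 − 1/γ²) = √0.7797.

β = 0.883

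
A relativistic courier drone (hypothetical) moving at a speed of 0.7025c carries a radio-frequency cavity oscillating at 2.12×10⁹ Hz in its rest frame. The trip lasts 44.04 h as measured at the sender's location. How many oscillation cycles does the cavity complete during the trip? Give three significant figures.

γ = 1/√(1 − 0.7025²) = 1/√0.5065 = 1.405
The oscillator's own cycle count is N = f × τ where τ is the proper time aboard the drone. τ = Δt/γ = 44.04/1.405 = 31.34 h = 1.128×10⁵ s.
N = 2.12×10⁹ × 1.128×10⁵ = 2.392×10¹⁴.

N = 2.39×10¹⁴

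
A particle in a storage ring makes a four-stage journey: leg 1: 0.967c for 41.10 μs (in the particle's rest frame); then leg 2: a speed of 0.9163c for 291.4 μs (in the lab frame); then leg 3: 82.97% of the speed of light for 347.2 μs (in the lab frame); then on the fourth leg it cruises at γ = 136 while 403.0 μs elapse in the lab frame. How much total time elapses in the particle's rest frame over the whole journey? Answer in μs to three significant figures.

τ = 355 μs

Leg 1: 41.10 μs is already measured in the particle's rest frame.
Leg 2: γ = 1/√(1 − 0.9163²) = 1/√0.1604 = 2.497; τ_2 = 291.4/2.497 = 116.7 μs.
Leg 3: β = 0.8297; γ = 1/√(1 − 0.8297²) = 1/√0.3116 = 1.791; τ_3 = 347.2/1.791 = 193.8 μs.
Leg 4: γ = 136; τ_4 = 403.0/136.0 = 2.963 μs.
Total: 41.10 + 116.7 + 193.8 + 2.963 μs.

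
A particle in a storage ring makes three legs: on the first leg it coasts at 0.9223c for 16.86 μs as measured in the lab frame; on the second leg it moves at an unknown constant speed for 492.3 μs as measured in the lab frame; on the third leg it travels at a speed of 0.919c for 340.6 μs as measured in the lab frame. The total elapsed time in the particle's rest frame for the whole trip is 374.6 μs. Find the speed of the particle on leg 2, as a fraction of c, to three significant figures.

β = 0.880

Leg 1: γ = 1/√(1 − 0.9223²) = 1/√0.1494 = 2.587; τ_1 = 16.86/2.587 = 6.516 μs.
Leg 2: speed unknown; τ_2 = 492.3/γ_2.
Leg 3: γ = 1/√(1 − 0.919²) = 1/√0.1554 = 2.536; τ_3 = 340.6/2.536 = 134.3 μs.
Total proper time: 6.516 + τ_2 + 134.3 = 374.6, so τ_2 = 374.6 − 140.8 = 233.8 μs.
γ_2 = 492.3/233.8 = 2.106; β = √(1 − 1/γ²) = √0.7745.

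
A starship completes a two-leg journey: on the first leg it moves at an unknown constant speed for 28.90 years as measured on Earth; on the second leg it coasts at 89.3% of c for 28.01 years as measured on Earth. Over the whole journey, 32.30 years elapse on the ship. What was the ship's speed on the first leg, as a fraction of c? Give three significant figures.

Leg 1: speed unknown; τ_1 = 28.90/γ_1.
Leg 2: β = 0.893; γ = 1/√(1 − 0.893²) = 1/√0.2026 = 2.222; τ_2 = 28.01/2.222 = 12.61 years.
Total proper time: τ_1 + 12.61 = 32.30, so τ_1 = 32.30 − 12.61 = 19.69 years.
γ_1 = 28.90/19.69 = 1.467; β = √(1 − 1/γ²) = √0.5356.

β = 0.732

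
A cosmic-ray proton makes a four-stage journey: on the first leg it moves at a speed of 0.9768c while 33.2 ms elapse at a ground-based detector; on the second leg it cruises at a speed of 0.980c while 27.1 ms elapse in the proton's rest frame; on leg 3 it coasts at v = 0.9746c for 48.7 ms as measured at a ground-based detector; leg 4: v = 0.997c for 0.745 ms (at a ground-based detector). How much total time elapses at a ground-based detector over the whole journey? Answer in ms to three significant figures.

Δt = 219 ms

Leg 1: 33.2 ms is already measured at a ground-based detector.
Leg 2: γ = 1/√(1 − 0.980²) = 1/√0.03960 = 5.025; Δt_2 = 5.025 × 27.1 = 136.2 ms.
Leg 3: 48.7 ms is already measured at a ground-based detector.
Leg 4: 0.745 ms is already measured at a ground-based detector.
Total: 33.20 + 136.2 + 48.70 + 0.7450 ms.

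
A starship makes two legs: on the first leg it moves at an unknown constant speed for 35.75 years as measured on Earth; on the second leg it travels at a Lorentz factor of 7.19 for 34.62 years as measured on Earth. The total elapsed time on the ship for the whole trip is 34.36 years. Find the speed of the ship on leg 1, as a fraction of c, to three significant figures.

Leg 1: speed unknown; τ_1 = 35.75/γ_1.
Leg 2: γ = 7.19; τ_2 = 34.62/7.190 = 4.815 years.
Total proper time: τ_1 + 4.815 = 34.36, so τ_1 = 34.36 − 4.815 = 29.54 years.
γ_1 = 35.75/29.54 = 1.210; β = √(1 − 1/γ²) = √0.3170.

β = 0.563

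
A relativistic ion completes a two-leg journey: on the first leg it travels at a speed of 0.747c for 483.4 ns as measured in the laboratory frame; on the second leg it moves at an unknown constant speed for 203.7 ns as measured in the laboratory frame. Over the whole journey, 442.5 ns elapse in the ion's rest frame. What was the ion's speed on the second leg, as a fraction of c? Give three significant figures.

Leg 1: γ = 1/√(1 − 0.747²) = 1/√0.4420 = 1.504; τ_1 = 483.4/1.504 = 321.4 ns.
Leg 2: speed unknown; τ_2 = 203.7/γ_2.
Total proper time: 321.4 + τ_2 = 442.5, so τ_2 = 442.5 − 321.4 = 121.1 ns.
γ_2 = 203.7/121.1 = 1.682; β = √(1 − 1/γ²) = √0.6464.

β = 0.804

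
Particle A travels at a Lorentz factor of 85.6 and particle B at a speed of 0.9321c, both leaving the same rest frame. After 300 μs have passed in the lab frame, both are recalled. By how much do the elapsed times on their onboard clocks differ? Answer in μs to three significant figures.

A: γ = 85.6; τ_A = 300/85.60 = 3.505 μs.
B: γ = 1/√(1 − 0.9321²) = 1/√0.1312 = 2.761; τ_B = 300/2.761 = 108.7 μs.

|τ_A − τ_B| = 105 μs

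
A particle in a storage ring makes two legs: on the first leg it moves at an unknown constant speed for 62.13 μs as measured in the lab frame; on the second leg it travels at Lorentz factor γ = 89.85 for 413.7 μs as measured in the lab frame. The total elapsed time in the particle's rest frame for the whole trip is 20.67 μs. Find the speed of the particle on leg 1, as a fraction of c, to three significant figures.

Leg 1: speed unknown; τ_1 = 62.13/γ_1.
Leg 2: γ = 89.85; τ_2 = 413.7/89.85 = 4.604 μs.
Total proper time: τ_1 + 4.604 = 20.67, so τ_1 = 20.67 − 4.604 = 16.07 μs.
γ_1 = 62.13/16.07 = 3.867; β = √(1 − 1/γ²) = √0.9331.

β = 0.966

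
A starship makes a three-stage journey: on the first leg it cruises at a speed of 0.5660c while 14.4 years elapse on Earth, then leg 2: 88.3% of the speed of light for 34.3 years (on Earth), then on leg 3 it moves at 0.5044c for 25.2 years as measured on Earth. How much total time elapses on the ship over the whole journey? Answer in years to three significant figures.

τ = 49.7 years

Leg 1: γ = 1/√(1 − 0.5660²) = 1/√0.6796 = 1.213; τ_1 = 14.4/1.213 = 11.87 years.
Leg 2: β = 0.883; γ = 1/√(1 − 0.883²) = 1/√0.2203 = 2.131; τ_2 = 34.3/2.131 = 16.10 years.
Leg 3: γ = 1/√(1 − 0.5044²) = 1/√0.7456 = 1.158; τ_3 = 25.2/1.158 = 21.76 years.
Total: 11.87 + 16.10 + 21.76 years.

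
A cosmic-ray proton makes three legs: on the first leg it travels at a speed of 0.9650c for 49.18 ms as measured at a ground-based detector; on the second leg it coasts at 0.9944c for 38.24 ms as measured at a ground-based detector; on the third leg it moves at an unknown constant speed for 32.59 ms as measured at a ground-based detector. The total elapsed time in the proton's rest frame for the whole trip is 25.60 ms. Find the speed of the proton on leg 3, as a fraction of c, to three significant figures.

β = 0.964

Leg 1: γ = 1/√(1 − 0.9650²) = 1/√0.06878 = 3.813; τ_1 = 49.18/3.813 = 12.90 ms.
Leg 2: γ = 1/√(1 − 0.9944²) = 1/√0.01117 = 9.462; τ_2 = 38.24/9.462 = 4.041 ms.
Leg 3: speed unknown; τ_3 = 32.59/γ_3.
Total proper time: 12.90 + 4.041 + τ_3 = 25.60, so τ_3 = 25.60 − 16.94 = 8.661 ms.
γ_3 = 32.59/8.661 = 3.763; β = √(1 − 1/γ²) = √0.9294.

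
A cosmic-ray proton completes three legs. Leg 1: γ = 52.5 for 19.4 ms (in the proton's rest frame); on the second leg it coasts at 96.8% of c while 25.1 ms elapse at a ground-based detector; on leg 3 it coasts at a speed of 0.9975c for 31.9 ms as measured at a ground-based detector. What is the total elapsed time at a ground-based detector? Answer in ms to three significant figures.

Leg 1: γ = 52.5; Δt_1 = 52.50 × 19.4 = 1018 ms.
Leg 2: 25.1 ms is already measured at a ground-based detector.
Leg 3: 31.9 ms is already measured at a ground-based detector.
Total: 1018 + 25.10 + 31.90 ms.

Δt = 1080 ms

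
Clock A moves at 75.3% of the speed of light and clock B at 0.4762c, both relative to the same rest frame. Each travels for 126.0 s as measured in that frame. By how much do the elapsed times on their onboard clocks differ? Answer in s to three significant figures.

|τ_A − τ_B| = 27.9 s

A: β = 0.753; γ = 1/√(1 − 0.753²) = 1/√0.4330 = 1.520; τ_A = 126.0/1.520 = 82.91 s.
B: γ = 1/√(1 − 0.4762²) = 1/√0.7732 = 1.137; τ_B = 126.0/1.137 = 110.8 s.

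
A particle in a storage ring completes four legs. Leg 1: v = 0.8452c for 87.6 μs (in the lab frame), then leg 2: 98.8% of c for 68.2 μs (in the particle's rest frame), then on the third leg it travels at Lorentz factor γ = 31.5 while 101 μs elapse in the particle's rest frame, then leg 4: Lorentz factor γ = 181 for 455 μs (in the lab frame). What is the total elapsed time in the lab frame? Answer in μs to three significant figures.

Δt = 4170 μs

Leg 1: 87.6 μs is already measured in the lab frame.
Leg 2: β = 0.988; γ = 1/√(1 − 0.988²) = 1/√0.02386 = 6.474; Δt_2 = 6.474 × 68.2 = 441.6 μs.
Leg 3: γ = 31.5; Δt_3 = 31.50 × 101 = 3181 μs.
Leg 4: 455 μs is already measured in the lab frame.
Total: 87.60 + 441.6 + 3181 + 455.0 μs.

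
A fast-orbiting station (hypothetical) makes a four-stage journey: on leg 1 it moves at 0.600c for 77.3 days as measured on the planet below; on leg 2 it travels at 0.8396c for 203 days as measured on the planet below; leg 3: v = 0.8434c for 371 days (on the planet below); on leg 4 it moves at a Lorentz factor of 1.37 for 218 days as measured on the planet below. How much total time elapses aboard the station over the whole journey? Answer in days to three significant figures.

Leg 1: γ = 1/√(1 − 0.600²) = 5/4 = 1.250; τ_1 = 77.3/1.250 = 61.84 days.
Leg 2: γ = 1/√(1 − 0.8396²) = 1/√0.2951 = 1.841; τ_2 = 203/1.841 = 110.3 days.
Leg 3: γ = 1/√(1 − 0.8434²) = 1/√0.2887 = 1.861; τ_3 = 371/1.861 = 199.3 days.
Leg 4: γ = 1.37; τ_4 = 218/1.370 = 159.1 days.
Total: 61.84 + 110.3 + 199.3 + 159.1 days.

τ = 531 days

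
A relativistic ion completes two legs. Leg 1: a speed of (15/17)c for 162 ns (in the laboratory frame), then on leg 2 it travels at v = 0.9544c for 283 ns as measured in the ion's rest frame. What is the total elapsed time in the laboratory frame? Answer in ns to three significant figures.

Leg 1: 162 ns is already measured in the laboratory frame.
Leg 2: γ = 1/√(1 − 0.9544²) = 1/√0.08912 = 3.350; Δt_2 = 3.350 × 283 = 948.0 ns.
Total: 162.0 + 948.0 ns.

Δt = 1110 ns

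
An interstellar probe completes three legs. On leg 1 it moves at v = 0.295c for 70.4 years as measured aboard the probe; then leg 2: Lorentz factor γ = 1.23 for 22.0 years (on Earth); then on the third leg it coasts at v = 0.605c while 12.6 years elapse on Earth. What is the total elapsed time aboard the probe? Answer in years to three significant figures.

τ = 98.3 years

Leg 1: 70.4 years is already measured aboard the probe.
Leg 2: γ = 1.23; τ_2 = 22.0/1.230 = 17.89 years.
Leg 3: γ = 1/√(1 − 0.605²) = 1/√0.6340 = 1.256; τ_3 = 12.6/1.256 = 10.03 years.
Total: 70.40 + 17.89 + 10.03 years.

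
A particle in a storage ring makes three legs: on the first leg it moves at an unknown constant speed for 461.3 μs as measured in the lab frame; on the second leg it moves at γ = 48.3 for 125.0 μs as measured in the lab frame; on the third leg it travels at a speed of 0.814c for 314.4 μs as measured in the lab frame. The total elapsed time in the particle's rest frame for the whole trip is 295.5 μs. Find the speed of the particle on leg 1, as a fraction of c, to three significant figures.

Leg 1: speed unknown; τ_1 = 461.3/γ_1.
Leg 2: γ = 48.3; τ_2 = 125.0/48.30 = 2.588 μs.
Leg 3: γ = 1/√(1 − 0.814²) = 1/√0.3374 = 1.722; τ_3 = 314.4/1.722 = 182.6 μs.
Total proper time: τ_1 + 2.588 + 182.6 = 295.5, so τ_1 = 295.5 − 185.2 = 110.3 μs.
γ_1 = 461.3/110.3 = 4.183; β = √(1 − 1/γ²) = √0.9428.

β = 0.971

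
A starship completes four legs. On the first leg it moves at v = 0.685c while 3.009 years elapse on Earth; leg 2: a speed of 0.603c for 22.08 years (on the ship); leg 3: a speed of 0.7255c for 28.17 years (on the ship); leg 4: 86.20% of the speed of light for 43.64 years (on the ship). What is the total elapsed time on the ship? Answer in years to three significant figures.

τ = 96.1 years

Leg 1: γ = 1/√(1 − 0.685²) = 1/√0.5308 = 1.373; τ_1 = 3.009/1.373 = 2.192 years.
Leg 2: 22.08 years is already measured on the ship.
Leg 3: 28.17 years is already measured on the ship.
Leg 4: 43.64 years is already measured on the ship.
Total: 2.192 + 22.08 + 28.17 + 43.64 years.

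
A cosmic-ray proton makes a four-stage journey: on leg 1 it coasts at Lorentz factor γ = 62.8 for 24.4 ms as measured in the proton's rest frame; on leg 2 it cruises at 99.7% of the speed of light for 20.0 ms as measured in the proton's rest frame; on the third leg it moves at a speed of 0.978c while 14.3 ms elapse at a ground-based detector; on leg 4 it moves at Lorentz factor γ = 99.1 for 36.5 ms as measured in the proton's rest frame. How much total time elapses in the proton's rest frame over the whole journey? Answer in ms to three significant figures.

Leg 1: 24.4 ms is already measured in the proton's rest frame.
Leg 2: 20.0 ms is already measured in the proton's rest frame.
Leg 3: γ = 1/√(1 − 0.978²) = 1/√0.04352 = 4.794; τ_3 = 14.3/4.794 = 2.983 ms.
Leg 4: 36.5 ms is already measured in the proton's rest frame.
Total: 24.40 + 20.00 + 2.983 + 36.50 ms.

τ = 83.9 ms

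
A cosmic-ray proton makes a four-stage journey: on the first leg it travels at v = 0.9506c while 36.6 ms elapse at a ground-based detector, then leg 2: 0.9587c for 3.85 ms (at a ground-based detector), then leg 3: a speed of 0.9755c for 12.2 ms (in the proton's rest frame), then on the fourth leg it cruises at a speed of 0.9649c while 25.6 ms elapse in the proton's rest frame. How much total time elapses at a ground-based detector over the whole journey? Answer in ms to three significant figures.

Leg 1: 36.6 ms is already measured at a ground-based detector.
Leg 2: 3.85 ms is already measured at a ground-based detector.
Leg 3: γ = 1/√(1 − 0.9755²) = 1/√0.04840 = 4.545; Δt_3 = 4.545 × 12.2 = 55.45 ms.
Leg 4: γ = 1/√(1 − 0.9649²) = 1/√0.06897 = 3.808; Δt_4 = 3.808 × 25.6 = 97.48 ms.
Total: 36.60 + 3.850 + 55.45 + 97.48 ms.

Δt = 193 ms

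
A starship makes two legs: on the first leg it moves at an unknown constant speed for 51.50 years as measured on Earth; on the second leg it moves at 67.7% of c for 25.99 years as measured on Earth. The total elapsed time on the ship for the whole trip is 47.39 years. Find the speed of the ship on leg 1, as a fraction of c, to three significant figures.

Leg 1: speed unknown; τ_1 = 51.50/γ_1.
Leg 2: β = 0.677; γ = 1/√(1 − 0.677²) = 1/√0.5417 = 1.359; τ_2 = 25.99/1.359 = 19.13 years.
Total proper time: τ_1 + 19.13 = 47.39, so τ_1 = 47.39 − 19.13 = 28.26 years.
γ_1 = 51.50/28.26 = 1.822; β = √(1 − 1/γ²) = √0.6988.

β = 0.836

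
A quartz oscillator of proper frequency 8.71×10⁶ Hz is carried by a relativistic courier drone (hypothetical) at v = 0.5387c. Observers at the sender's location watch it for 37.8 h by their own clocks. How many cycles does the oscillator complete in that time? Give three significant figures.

N = 9.99×10¹¹

γ = 1/√(1 − 0.5387²) = 1/√0.7098 = 1.187
During 37.8 h of lab time, the oscillator's proper time advances by τ = Δt/γ = 37.8/1.187 = 31.85 h = 1.146×10⁵ s.
N = f × τ = 8.71×10⁶ × 1.146×10⁵ = 9.986×10¹¹.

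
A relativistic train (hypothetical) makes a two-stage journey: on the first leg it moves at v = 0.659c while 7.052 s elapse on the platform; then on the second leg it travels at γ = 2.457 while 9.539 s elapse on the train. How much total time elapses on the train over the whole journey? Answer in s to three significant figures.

τ = 14.8 s

Leg 1: γ = 1/√(1 − 0.659²) = 1/√0.5657 = 1.330; τ_1 = 7.052/1.330 = 5.304 s.
Leg 2: 9.539 s is already measured on the train.
Total: 5.304 + 9.539 s.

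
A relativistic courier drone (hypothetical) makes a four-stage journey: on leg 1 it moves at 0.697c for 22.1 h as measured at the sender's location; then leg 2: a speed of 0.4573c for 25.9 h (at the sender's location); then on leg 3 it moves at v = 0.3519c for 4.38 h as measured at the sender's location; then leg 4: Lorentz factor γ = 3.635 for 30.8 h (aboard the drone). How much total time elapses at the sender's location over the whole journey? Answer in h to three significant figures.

Δt = 164 h

Leg 1: 22.1 h is already measured at the sender's location.
Leg 2: 25.9 h is already measured at the sender's location.
Leg 3: 4.38 h is already measured at the sender's location.
Leg 4: γ = 3.635; Δt_4 = 3.635 × 30.8 = 112.0 h.
Total: 22.10 + 25.90 + 4.380 + 112.0 h.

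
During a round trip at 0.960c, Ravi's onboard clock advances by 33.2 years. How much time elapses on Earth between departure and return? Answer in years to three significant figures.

γ = 1/√(1 − 0.960²) = 25/7 ≈ 3.571
Earth-frame duration is the dilated interval: Δt = γτ = 3.571 × 33.2 years.

Δt = 119 years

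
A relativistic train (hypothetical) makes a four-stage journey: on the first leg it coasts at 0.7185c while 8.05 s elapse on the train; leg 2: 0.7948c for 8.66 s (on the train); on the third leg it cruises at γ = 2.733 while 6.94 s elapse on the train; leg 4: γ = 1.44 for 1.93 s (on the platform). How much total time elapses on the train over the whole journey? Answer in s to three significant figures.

Leg 1: 8.05 s is already measured on the train.
Leg 2: 8.66 s is already measured on the train.
Leg 3: 6.94 s is already measured on the train.
Leg 4: γ = 1.44; τ_4 = 1.93/1.440 = 1.340 s.
Total: 8.050 + 8.660 + 6.940 + 1.340 s.

τ = 25.0 s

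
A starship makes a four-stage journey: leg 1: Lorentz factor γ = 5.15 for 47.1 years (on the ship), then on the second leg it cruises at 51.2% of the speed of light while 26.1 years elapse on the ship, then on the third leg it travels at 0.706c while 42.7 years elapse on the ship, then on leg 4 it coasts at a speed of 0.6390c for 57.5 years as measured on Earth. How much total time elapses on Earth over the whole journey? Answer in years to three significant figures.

Δt = 391 years

Leg 1: γ = 5.15; Δt_1 = 5.150 × 47.1 = 242.6 years.
Leg 2: β = 0.512; γ = 1/√(1 − 0.512²) = 1/√0.7379 = 1.164; Δt_2 = 1.164 × 26.1 = 30.38 years.
Leg 3: γ = 1/√(1 − 0.706²) = 1/√0.5016 = 1.412; Δt_3 = 1.412 × 42.7 = 60.29 years.
Leg 4: 57.5 years is already measured on Earth.
Total: 242.6 + 30.38 + 60.29 + 57.50 years.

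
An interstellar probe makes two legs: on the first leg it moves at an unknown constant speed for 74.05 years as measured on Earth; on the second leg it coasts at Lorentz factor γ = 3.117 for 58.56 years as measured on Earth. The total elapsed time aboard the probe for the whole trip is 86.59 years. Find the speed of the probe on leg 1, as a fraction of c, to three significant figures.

Leg 1: speed unknown; τ_1 = 74.05/γ_1.
Leg 2: γ = 3.117; τ_2 = 58.56/3.117 = 18.79 years.
Total proper time: τ_1 + 18.79 = 86.59, so τ_1 = 86.59 − 18.79 = 67.80 years.
γ_1 = 74.05/67.80 = 1.092; β = √(1 − 1/γ²) = √0.1616.

β = 0.402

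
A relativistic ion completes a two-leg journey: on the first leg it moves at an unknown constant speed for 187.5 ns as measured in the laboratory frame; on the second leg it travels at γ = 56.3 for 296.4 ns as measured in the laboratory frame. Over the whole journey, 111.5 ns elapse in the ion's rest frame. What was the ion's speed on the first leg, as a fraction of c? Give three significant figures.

Leg 1: speed unknown; τ_1 = 187.5/γ_1.
Leg 2: γ = 56.3; τ_2 = 296.4/56.30 = 5.265 ns.
Total proper time: τ_1 + 5.265 = 111.5, so τ_1 = 111.5 − 5.265 = 106.2 ns.
γ_1 = 187.5/106.2 = 1.765; β = √(1 − 1/γ²) = √0.6790.

β = 0.824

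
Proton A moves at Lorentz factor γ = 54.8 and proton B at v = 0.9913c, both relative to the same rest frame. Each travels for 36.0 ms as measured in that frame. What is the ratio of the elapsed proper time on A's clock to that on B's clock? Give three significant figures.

A: γ = 54.8. B: γ = 1/√(1 − 0.9913²) = 1/√0.01732 = 7.598.
τ_A/τ_B = γ_B/γ_A = 7.598/54.80 = 0.1386, so τ_A/τ_B = 0.1386.

τ_A/τ_B = 0.139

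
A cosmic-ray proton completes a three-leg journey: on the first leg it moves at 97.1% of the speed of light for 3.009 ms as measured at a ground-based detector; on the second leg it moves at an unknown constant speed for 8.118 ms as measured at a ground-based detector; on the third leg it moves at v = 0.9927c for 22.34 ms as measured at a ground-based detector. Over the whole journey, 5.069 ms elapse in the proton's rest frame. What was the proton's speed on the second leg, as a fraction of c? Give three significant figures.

β = 0.979

Leg 1: β = 0.971; γ = 1/√(1 − 0.971²) = 1/√0.05716 = 4.183; τ_1 = 3.009/4.183 = 0.7194 ms.
Leg 2: speed unknown; τ_2 = 8.118/γ_2.
Leg 3: γ = 1/√(1 − 0.9927²) = 1/√0.01455 = 8.291; τ_3 = 22.34/8.291 = 2.694 ms.
Total proper time: 0.7194 + τ_2 + 2.694 = 5.069, so τ_2 = 5.069 − 3.414 = 1.655 ms.
γ_2 = 8.118/1.655 = 4.905; β = √(1 − 1/γ²) = √0.9584.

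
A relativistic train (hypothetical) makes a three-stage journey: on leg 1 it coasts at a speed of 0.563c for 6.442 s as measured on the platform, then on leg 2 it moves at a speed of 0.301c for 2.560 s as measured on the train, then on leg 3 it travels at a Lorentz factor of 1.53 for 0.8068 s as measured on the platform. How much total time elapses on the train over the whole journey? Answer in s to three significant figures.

Leg 1: γ = 1/√(1 − 0.563²) = 1/√0.6830 = 1.210; τ_1 = 6.442/1.210 = 5.324 s.
Leg 2: 2.560 s is already measured on the train.
Leg 3: γ = 1.53; τ_3 = 0.8068/1.530 = 0.5273 s.
Total: 5.324 + 2.560 + 0.5273 s.

τ = 8.41 s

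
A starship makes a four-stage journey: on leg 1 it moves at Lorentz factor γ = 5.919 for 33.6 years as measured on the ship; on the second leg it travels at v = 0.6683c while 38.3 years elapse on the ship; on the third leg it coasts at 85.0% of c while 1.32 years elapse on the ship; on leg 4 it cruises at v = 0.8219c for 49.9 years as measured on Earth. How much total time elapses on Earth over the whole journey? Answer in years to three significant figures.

Δt = 303 years

Leg 1: γ = 5.919; Δt_1 = 5.919 × 33.6 = 198.9 years.
Leg 2: γ = 1/√(1 − 0.6683²) = 1/√0.5534 = 1.344; Δt_2 = 1.344 × 38.3 = 51.49 years.
Leg 3: β = 0.850; γ = 1/√(1 − 0.850²) = 1/√0.2775 = 1.898; Δt_3 = 1.898 × 1.32 = 2.506 years.
Leg 4: 49.9 years is already measured on Earth.
Total: 198.9 + 51.49 + 2.506 + 49.90 years.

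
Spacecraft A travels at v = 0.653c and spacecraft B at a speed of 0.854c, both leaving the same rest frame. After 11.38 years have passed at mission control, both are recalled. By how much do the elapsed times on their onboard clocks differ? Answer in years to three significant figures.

A: γ = 1/√(1 − 0.653²) = 1/√0.5736 = 1.320; τ_A = 11.38/1.320 = 8.619 years.
B: γ = 1/√(1 − 0.854²) = 1/√0.2707 = 1.922; τ_B = 11.38/1.922 = 5.921 years.

|τ_A − τ_B| = 2.70 years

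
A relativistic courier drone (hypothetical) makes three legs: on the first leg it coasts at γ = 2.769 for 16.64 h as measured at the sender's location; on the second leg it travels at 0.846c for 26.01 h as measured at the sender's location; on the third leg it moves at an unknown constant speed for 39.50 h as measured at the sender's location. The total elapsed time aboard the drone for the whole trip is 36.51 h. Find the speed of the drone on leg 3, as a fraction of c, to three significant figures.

Leg 1: γ = 2.769; τ_1 = 16.64/2.769 = 6.009 h.
Leg 2: γ = 1/√(1 − 0.846²) = 1/√0.2843 = 1.876; τ_2 = 26.01/1.876 = 13.87 h.
Leg 3: speed unknown; τ_3 = 39.50/γ_3.
Total proper time: 6.009 + 13.87 + τ_3 = 36.51, so τ_3 = 36.51 − 19.88 = 16.63 h.
γ_3 = 39.50/16.63 = 2.375; β = √(1 − 1/γ²) = √0.8227.

β = 0.907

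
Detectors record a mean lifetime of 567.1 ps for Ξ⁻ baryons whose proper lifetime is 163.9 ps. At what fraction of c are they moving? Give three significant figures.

γ = Δt/τ₀ = 567.1/163.9 = 3.460
β = √(1 − 1/γ²) = √(1 − 0.08353) = √0.9165

v = 0.957c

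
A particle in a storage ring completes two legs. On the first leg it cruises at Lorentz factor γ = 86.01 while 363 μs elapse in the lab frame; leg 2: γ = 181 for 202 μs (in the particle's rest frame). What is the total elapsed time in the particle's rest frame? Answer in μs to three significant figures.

Leg 1: γ = 86.01; τ_1 = 363/86.01 = 4.220 μs.
Leg 2: 202 μs is already measured in the particle's rest frame.
Total: 4.220 + 202.0 μs.

τ = 206 μs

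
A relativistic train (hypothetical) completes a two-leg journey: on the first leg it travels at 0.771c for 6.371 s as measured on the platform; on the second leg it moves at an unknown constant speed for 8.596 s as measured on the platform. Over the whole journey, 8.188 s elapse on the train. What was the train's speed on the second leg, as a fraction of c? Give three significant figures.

β = 0.877

Leg 1: γ = 1/√(1 − 0.771²) = 1/√0.4056 = 1.570; τ_1 = 6.371/1.570 = 4.057 s.
Leg 2: speed unknown; τ_2 = 8.596/γ_2.
Total proper time: 4.057 + τ_2 = 8.188, so τ_2 = 8.188 − 4.057 = 4.131 s.
γ_2 = 8.596/4.131 = 2.081; β = √(1 − 1/γ²) = √0.7691.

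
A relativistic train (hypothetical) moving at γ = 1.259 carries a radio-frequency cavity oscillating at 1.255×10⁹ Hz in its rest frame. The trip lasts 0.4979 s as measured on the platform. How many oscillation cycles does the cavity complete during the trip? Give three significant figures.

N = 4.96×10⁸

γ = 1.259
The oscillator's own cycle count is N = f × τ where τ is the proper time on the train. τ = Δt/γ = 0.4979/1.259 = 0.3955 s = 3.955×10⁻¹ s.
N = 1.255×10⁹ × 3.955×10⁻¹ = 4.963×10⁸.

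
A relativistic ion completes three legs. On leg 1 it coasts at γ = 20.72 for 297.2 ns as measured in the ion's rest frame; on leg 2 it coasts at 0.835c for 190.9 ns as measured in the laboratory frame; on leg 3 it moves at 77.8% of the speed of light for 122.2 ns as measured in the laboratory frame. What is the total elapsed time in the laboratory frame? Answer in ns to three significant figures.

Δt = 6470 ns

Leg 1: γ = 20.72; Δt_1 = 20.72 × 297.2 = 6158 ns.
Leg 2: 190.9 ns is already measured in the laboratory frame.
Leg 3: 122.2 ns is already measured in the laboratory frame.
Total: 6158 + 190.9 + 122.2 ns.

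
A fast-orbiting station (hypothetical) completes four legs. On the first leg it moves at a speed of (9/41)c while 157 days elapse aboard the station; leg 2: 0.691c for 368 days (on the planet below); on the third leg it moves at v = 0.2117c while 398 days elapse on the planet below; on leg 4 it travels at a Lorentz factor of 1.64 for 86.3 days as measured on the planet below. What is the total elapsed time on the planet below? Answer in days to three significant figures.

Leg 1: γ = 1/√(1 − (9/41)²) = 41/40 = 1.025; Δt_1 = 1.025 × 157 = 160.9 days.
Leg 2: 368 days is already measured on the planet below.
Leg 3: 398 days is already measured on the planet below.
Leg 4: 86.3 days is already measured on the planet below.
Total: 160.9 + 368.0 + 398.0 + 86.30 days.

Δt = 1010 days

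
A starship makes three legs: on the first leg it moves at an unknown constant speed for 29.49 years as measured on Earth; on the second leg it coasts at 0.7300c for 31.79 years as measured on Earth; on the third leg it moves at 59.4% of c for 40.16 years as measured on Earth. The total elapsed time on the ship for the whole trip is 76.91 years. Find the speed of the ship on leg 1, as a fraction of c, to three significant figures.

Leg 1: speed unknown; τ_1 = 29.49/γ_1.
Leg 2: γ = 1/√(1 − 0.7300²) = 1/√0.4671 = 1.463; τ_2 = 31.79/1.463 = 21.73 years.
Leg 3: β = 0.594; γ = 1/√(1 − 0.594²) = 1/√0.6472 = 1.243; τ_3 = 40.16/1.243 = 32.31 years.
Total proper time: τ_1 + 21.73 + 32.31 = 76.91, so τ_1 = 76.91 − 54.03 = 22.88 years.
γ_1 = 29.49/22.88 = 1.289; β = √(1 − 1/γ²) = √0.3983.

β = 0.631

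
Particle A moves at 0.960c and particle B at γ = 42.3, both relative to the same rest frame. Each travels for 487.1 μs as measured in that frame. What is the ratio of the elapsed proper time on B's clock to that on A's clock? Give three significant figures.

τ_B/τ_A = 0.0844

A: γ = 1/√(1 − 0.960²) = 25/7 ≈ 3.571. B: γ = 42.3.
τ_A/τ_B = γ_B/γ_A = 42.30/3.571 = 11.84, so τ_B/τ_A = 0.08443.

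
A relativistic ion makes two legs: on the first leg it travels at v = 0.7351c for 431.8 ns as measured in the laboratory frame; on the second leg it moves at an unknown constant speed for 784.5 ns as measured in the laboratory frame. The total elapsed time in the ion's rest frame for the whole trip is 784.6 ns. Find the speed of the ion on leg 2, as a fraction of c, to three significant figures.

Leg 1: γ = 1/√(1 − 0.7351²) = 1/√0.4596 = 1.475; τ_1 = 431.8/1.475 = 292.7 ns.
Leg 2: speed unknown; τ_2 = 784.5/γ_2.
Total proper time: 292.7 + τ_2 = 784.6, so τ_2 = 784.6 − 292.7 = 491.9 ns.
γ_2 = 784.5/491.9 = 1.595; β = √(1 − 1/γ²) = √0.6069.

β = 0.779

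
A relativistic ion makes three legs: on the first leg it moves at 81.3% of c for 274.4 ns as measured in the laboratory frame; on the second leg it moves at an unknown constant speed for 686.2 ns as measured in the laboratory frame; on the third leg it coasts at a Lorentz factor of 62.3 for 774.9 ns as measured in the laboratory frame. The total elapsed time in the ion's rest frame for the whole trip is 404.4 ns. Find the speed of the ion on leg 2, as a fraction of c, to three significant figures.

Leg 1: β = 0.813; γ = 1/√(1 − 0.813²) = 1/√0.3390 = 1.717; τ_1 = 274.4/1.717 = 159.8 ns.
Leg 2: speed unknown; τ_2 = 686.2/γ_2.
Leg 3: γ = 62.3; τ_3 = 774.9/62.30 = 12.44 ns.
Total proper time: 159.8 + τ_2 + 12.44 = 404.4, so τ_2 = 404.4 − 172.2 = 232.2 ns.
γ_2 = 686.2/232.2 = 2.955; β = √(1 − 1/γ²) = √0.8855.

β = 0.941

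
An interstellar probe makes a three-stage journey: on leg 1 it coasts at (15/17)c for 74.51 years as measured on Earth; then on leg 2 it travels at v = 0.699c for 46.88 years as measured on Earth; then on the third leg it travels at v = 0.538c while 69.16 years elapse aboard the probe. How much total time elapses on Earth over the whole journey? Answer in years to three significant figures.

Leg 1: 74.51 years is already measured on Earth.
Leg 2: 46.88 years is already measured on Earth.
Leg 3: γ = 1/√(1 − 0.538²) = 1/√0.7106 = 1.186; Δt_3 = 1.186 × 69.16 = 82.05 years.
Total: 74.51 + 46.88 + 82.05 years.

Δt = 203 years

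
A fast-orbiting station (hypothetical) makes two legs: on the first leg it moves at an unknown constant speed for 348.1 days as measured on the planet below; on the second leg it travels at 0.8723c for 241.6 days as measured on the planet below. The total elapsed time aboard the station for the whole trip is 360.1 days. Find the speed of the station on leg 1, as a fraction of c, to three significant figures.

Leg 1: speed unknown; τ_1 = 348.1/γ_1.
Leg 2: γ = 1/√(1 − 0.8723²) = 1/√0.2391 = 2.045; τ_2 = 241.6/2.045 = 118.1 days.
Total proper time: τ_1 + 118.1 = 360.1, so τ_1 = 360.1 − 118.1 = 242.0 days.
γ_1 = 348.1/242.0 = 1.439; β = √(1 − 1/γ²) = √0.5168.

β = 0.719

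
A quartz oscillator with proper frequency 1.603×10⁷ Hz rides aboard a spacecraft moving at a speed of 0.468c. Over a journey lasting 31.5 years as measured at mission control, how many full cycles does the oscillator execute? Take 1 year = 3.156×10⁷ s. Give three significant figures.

N = 1.41×10¹⁶

γ = 1/√(1 − 0.468²) = 1/√0.7810 = 1.132
The oscillator's own cycle count is N = f × τ where τ is the proper time aboard the spacecraft. τ = Δt/γ = 31.5/1.132 = 27.84 years = 8.785×10⁸ s.
N = 1.603×10⁷ × 8.785×10⁸ = 1.408×10¹⁶.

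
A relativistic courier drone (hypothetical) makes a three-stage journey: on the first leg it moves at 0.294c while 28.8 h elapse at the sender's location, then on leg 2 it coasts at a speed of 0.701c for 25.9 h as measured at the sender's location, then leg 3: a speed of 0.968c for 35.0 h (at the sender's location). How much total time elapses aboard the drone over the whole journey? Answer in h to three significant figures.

τ = 54.8 h

Leg 1: γ = 1/√(1 − 0.294²) = 1/√0.9136 = 1.046; τ_1 = 28.8/1.046 = 27.53 h.
Leg 2: γ = 1/√(1 − 0.701²) = 1/√0.5086 = 1.402; τ_2 = 25.9/1.402 = 18.47 h.
Leg 3: γ = 1/√(1 − 0.968²) = 1/√0.06298 = 3.985; τ_3 = 35.0/3.985 = 8.783 h.
Total: 27.53 + 18.47 + 8.783 h.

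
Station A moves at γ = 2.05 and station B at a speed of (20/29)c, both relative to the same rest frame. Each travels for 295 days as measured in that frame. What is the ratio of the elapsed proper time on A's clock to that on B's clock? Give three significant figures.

τ_A/τ_B = 0.674

A: γ = 2.05. B: γ = 1/√(1 − (20/29)²) = 29/21 ≈ 1.381.
τ_A/τ_B = γ_B/γ_A = 1.381/2.050 = 0.6736, so τ_A/τ_B = 0.6736.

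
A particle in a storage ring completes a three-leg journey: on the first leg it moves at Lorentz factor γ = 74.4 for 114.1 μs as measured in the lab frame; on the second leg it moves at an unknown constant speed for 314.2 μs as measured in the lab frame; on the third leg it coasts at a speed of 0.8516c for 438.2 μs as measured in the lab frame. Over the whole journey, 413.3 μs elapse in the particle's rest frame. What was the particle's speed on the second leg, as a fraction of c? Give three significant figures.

β = 0.815

Leg 1: γ = 74.4; τ_1 = 114.1/74.40 = 1.534 μs.
Leg 2: speed unknown; τ_2 = 314.2/γ_2.
Leg 3: γ = 1/√(1 − 0.8516²) = 1/√0.2748 = 1.908; τ_3 = 438.2/1.908 = 229.7 μs.
Total proper time: 1.534 + τ_2 + 229.7 = 413.3, so τ_2 = 413.3 − 231.2 = 182.1 μs.
γ_2 = 314.2/182.1 = 1.726; β = √(1 − 1/γ²) = √0.6642.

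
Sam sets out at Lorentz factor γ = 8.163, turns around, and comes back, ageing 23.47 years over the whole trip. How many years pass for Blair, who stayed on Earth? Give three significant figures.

Δt = 192 years

γ = 8.163
Earth-frame duration is the dilated interval: Δt = γτ = 8.163 × 23.47 years.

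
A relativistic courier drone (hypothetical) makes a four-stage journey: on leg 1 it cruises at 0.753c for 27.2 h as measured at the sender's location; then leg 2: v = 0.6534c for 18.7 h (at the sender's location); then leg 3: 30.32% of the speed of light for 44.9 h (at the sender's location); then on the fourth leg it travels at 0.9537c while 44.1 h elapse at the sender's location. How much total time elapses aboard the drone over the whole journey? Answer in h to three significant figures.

Leg 1: γ = 1/√(1 − 0.753²) = 1/√0.4330 = 1.520; τ_1 = 27.2/1.520 = 17.90 h.
Leg 2: γ = 1/√(1 − 0.6534²) = 1/√0.5731 = 1.321; τ_2 = 18.7/1.321 = 14.16 h.
Leg 3: β = 0.3032; γ = 1/√(1 − 0.3032²) = 1/√0.9081 = 1.049; τ_3 = 44.9/1.049 = 42.79 h.
Leg 4: γ = 1/√(1 − 0.9537²) = 1/√0.09046 = 3.325; τ_4 = 44.1/3.325 = 13.26 h.
Total: 17.90 + 14.16 + 42.79 + 13.26 h.

τ = 88.1 h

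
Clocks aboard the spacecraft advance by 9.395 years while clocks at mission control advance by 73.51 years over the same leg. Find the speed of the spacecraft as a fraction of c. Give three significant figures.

β = 0.992

The proper time is measured aboard the spacecraft (both events occur at the spacecraft's location); Δt is measured at mission control. γ = Δt/τ = 73.51/9.395 = 7.824.
β = √(1 − 1/γ²) = √(1 − 0.01633) = √0.9837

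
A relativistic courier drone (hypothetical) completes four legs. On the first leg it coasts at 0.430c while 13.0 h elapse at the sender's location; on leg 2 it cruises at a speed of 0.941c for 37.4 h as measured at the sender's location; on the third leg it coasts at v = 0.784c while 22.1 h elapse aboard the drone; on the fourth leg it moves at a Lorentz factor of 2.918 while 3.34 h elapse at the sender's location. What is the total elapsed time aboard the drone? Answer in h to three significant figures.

τ = 47.6 h

Leg 1: γ = 1/√(1 − 0.430²) = 1/√0.8151 = 1.108; τ_1 = 13.0/1.108 = 11.74 h.
Leg 2: γ = 1/√(1 − 0.941²) = 1/√0.1145 = 2.955; τ_2 = 37.4/2.955 = 12.66 h.
Leg 3: 22.1 h is already measured aboard the drone.
Leg 4: γ = 2.918; τ_4 = 3.34/2.918 = 1.145 h.
Total: 11.74 + 12.66 + 22.10 + 1.145 h.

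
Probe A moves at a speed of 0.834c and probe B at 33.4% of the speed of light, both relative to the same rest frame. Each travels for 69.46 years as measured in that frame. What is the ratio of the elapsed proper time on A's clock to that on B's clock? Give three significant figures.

τ_A/τ_B = 0.585

A: γ = 1/√(1 − 0.834²) = 1/√0.3044 = 1.812. B: β = 0.334; γ = 1/√(1 − 0.334²) = 1/√0.8884 = 1.061.
τ_A/τ_B = γ_B/γ_A = 1.061/1.812 = 0.5854, so τ_A/τ_B = 0.5854.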